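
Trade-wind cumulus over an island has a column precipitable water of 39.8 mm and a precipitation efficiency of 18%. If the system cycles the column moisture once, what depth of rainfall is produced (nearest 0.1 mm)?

rainfall ≈ 7.2 mm

Rainfall = ε × PW = 0.18 × 39.8 = 7.2 mm.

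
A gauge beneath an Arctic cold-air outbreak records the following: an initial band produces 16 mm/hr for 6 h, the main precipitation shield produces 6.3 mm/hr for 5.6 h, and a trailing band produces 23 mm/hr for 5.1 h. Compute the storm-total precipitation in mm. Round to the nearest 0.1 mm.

total ≈ 248.6 mm

Total = Σ Rᵢ Δtᵢ = 16 × 6 + 6.3 × 5.6 + 23 × 5.1
      = 96 + 35.28 + 117.3 = 248.6 mm.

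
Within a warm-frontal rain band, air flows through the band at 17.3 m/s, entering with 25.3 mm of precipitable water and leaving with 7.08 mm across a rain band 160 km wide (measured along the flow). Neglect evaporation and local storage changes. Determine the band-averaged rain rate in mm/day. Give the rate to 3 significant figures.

R ≈ 170 mm/day

Column moisture flux per unit crosswind length is F = V × PW.
Inflow: F_in = 17.3 × 25.3 = 437.69 mm·m/s
Outflow: F_out = 17.3 × 7.08 = 122.484 mm·m/s
Steady-state rate R = (F_in − F_out)/L = (437.69 − 122.484) / 160000 m = 1.970e-03 mm/s.
R = 1.970e-03 × 3600 × 24 = 170 mm/day.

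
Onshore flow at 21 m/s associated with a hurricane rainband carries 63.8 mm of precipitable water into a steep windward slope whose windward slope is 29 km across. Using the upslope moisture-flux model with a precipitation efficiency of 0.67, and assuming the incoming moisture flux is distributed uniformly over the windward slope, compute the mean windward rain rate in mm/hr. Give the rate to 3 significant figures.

R ≈ 111 mm/hr

Incoming column moisture flux per unit ridge length: F = V × PW = 21 × 63.8 = 1339.8 mm·m/s.
Spread over the 29 km slope with efficiency ε = 0.67: R = ε·F/W = 0.67 × 1339.8 / 29000 m = 3.095e-02 mm/s.
R = 3.095e-02 × 3600 = 111 mm/hr.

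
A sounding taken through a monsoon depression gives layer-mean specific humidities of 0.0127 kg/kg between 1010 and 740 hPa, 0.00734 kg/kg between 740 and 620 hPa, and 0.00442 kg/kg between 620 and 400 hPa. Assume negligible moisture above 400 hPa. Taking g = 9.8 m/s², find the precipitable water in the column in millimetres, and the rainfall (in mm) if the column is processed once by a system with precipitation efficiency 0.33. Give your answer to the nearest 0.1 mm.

PW ≈ 53.9 mm; rainfall ≈ 17.8 mm

Precipitable water is the column-integrated vapour mass per unit area: PW = (1/g) Σ q̄ Δp, with q in kg/kg and Δp in Pa (1 kg/m² of water = 1 mm).
Layer 1010–740 hPa: Δp = 270 hPa = 27000 Pa, q̄ = 0.0127 kg/kg → 0.0127 × 27000 / 9.8 = 34.99 mm
Layer 740–620 hPa: Δp = 120 hPa = 12000 Pa, q̄ = 0.00734 kg/kg → 0.00734 × 12000 / 9.8 = 8.99 mm
Layer 620–400 hPa: Δp = 220 hPa = 22000 Pa, q̄ = 0.00442 kg/kg → 0.00442 × 22000 / 9.8 = 9.92 mm
PW = 34.99 + 8.99 + 9.92 = 53.90 ≈ 53.9 mm.
Rainfall = ε × PW = 0.33 × 53.9 = 17.8 mm.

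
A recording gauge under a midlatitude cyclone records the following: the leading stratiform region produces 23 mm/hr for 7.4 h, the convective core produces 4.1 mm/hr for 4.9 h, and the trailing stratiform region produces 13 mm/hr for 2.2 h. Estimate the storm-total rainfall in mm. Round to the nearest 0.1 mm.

Total = Σ Rᵢ Δtᵢ = 23 × 7.4 + 4.1 × 4.9 + 13 × 2.2
      = 170.2 + 20.09 + 28.6 = 218.9 mm.

total ≈ 218.9 mm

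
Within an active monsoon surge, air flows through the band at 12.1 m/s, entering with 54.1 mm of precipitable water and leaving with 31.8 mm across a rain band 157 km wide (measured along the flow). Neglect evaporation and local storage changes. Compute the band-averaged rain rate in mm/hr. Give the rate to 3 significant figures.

Column moisture flux per unit crosswind length is F = V × PW.
Inflow: F_in = 12.1 × 54.1 = 654.61 mm·m/s
Outflow: F_out = 12.1 × 31.8 = 384.78 mm·m/s
Steady-state rate R = (F_in − F_out)/L = (654.61 − 384.78) / 157000 m = 1.719e-03 mm/s.
R = 1.719e-03 × 3600 = 6.19 mm/hr.

R ≈ 6.19 mm/hr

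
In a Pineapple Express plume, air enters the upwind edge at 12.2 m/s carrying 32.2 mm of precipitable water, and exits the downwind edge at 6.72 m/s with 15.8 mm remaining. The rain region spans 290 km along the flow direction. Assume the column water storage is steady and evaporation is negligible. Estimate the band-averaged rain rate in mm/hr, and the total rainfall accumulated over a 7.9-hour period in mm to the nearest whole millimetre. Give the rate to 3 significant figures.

R ≈ 3.56 mm/hr; total ≈ 28 mm

Column moisture flux per unit crosswind length is F = V × PW.
Inflow: F_in = 12.2 × 32.2 = 392.84 mm·m/s
Outflow: F_out = 6.72 × 15.8 = 106.176 mm·m/s
Steady-state rate R = (F_in − F_out)/L = (392.84 − 106.176) / 290000 m = 9.885e-04 mm/s.
R = 9.885e-04 × 3600 = 3.56 mm/hr.
Over 7.9 h: total = 3.56 × 7.9 = 28.124 ≈ 28 mm.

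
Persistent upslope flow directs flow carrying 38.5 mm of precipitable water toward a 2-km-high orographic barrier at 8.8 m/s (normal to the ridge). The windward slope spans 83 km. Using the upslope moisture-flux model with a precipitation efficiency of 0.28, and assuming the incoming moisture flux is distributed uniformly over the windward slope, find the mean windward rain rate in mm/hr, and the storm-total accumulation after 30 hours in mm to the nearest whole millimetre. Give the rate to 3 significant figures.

R ≈ 4.11 mm/hr; total ≈ 123 mm

Incoming column moisture flux per unit ridge length: F = V × PW = 8.8 × 38.5 = 338.8 mm·m/s.
Spread over the 83 km slope with efficiency ε = 0.28: R = ε·F/W = 0.28 × 338.8 / 83000 m = 1.143e-03 mm/s.
R = 1.143e-03 × 3600 = 4.11 mm/hr.
Over 30 h: total = 4.11 × 30 = 123.3 ≈ 123 mm.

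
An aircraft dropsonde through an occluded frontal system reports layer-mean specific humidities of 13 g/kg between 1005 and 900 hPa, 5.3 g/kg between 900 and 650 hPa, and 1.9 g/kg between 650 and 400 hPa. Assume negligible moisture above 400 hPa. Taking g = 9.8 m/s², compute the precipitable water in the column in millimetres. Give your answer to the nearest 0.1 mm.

Precipitable water is the column-integrated vapour mass per unit area: PW = (1/g) Σ q̄ Δp, with q in kg/kg and Δp in Pa (1 kg/m² of water = 1 mm).
Layer 1005–900 hPa: Δp = 105 hPa = 10500 Pa, q̄ = 0.013 kg/kg → 0.013 × 10500 / 9.8 = 13.93 mm
Layer 900–650 hPa: Δp = 250 hPa = 25000 Pa, q̄ = 0.0053 kg/kg → 0.0053 × 25000 / 9.8 = 13.52 mm
Layer 650–400 hPa: Δp = 250 hPa = 25000 Pa, q̄ = 0.0019 kg/kg → 0.0019 × 25000 / 9.8 = 4.85 mm
PW = 13.93 + 13.52 + 4.85 = 32.30 ≈ 32.3 mm.

PW ≈ 32.3 mm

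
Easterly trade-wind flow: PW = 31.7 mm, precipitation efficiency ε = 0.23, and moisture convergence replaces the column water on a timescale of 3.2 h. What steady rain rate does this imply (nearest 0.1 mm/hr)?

Each overturning extracts ε × PW = 0.23 × 31.7 = 7.291 mm.
Rate = ε·PW / τ = 7.291 / 3.2 h = 2.3 mm/hr.

R ≈ 2.3 mm/hr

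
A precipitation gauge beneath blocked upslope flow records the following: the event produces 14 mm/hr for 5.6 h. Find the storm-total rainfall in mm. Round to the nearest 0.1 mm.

Total = Σ Rᵢ Δtᵢ = 14 × 5.6
      = 78.4 = 78.4 mm.

total ≈ 78.4 mm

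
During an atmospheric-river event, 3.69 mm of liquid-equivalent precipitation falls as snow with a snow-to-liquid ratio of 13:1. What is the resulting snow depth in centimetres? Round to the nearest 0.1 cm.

snow depth ≈ 4.8 cm

Snow depth = liquid × ratio = 3.69 mm × 13 = 47.97 mm = 4.8 cm.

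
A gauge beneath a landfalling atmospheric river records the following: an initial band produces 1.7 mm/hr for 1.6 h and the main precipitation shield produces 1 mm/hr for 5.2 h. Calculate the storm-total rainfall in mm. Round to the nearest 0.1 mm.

Total = Σ Rᵢ Δtᵢ = 1.7 × 1.6 + 1 × 5.2
      = 2.72 + 5.2 = 7.9 mm.

total ≈ 7.9 mm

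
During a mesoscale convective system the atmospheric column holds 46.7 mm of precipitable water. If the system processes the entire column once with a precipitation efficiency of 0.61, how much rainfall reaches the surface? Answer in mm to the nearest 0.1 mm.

rainfall ≈ 28.5 mm

Rainfall = ε × PW = 0.61 × 46.7 = 28.5 mm.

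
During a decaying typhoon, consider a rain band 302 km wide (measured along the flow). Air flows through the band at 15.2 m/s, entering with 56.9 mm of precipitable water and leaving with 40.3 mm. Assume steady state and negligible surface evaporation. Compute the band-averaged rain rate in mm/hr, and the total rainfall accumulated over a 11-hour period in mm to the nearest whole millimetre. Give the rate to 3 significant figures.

Column moisture flux per unit crosswind length is F = V × PW.
Inflow: F_in = 15.2 × 56.9 = 864.88 mm·m/s
Outflow: F_out = 15.2 × 40.3 = 612.56 mm·m/s
Steady-state rate R = (F_in − F_out)/L = (864.88 − 612.56) / 302000 m = 8.355e-04 mm/s.
R = 8.355e-04 × 3600 = 3.01 mm/hr.
Over 11 h: total = 3.01 × 11 = 33.11 ≈ 33 mm.

R ≈ 3.01 mm/hr; total ≈ 33 mm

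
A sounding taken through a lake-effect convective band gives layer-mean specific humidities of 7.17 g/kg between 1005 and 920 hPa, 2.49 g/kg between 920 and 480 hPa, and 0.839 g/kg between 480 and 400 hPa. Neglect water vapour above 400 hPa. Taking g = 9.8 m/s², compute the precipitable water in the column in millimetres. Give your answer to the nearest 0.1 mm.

Precipitable water is the column-integrated vapour mass per unit area: PW = (1/g) Σ q̄ Δp, with q in kg/kg and Δp in Pa (1 kg/m² of water = 1 mm).
Layer 1005–920 hPa: Δp = 85 hPa = 8500 Pa, q̄ = 0.00717 kg/kg → 0.00717 × 8500 / 9.8 = 6.22 mm
Layer 920–480 hPa: Δp = 440 hPa = 44000 Pa, q̄ = 0.00249 kg/kg → 0.00249 × 44000 / 9.8 = 11.18 mm
Layer 480–400 hPa: Δp = 80 hPa = 8000 Pa, q̄ = 0.000839 kg/kg → 0.000839 × 8000 / 9.8 = 0.68 mm
PW = 6.22 + 11.18 + 0.68 = 18.08 ≈ 18.1 mm.

PW ≈ 18.1 mm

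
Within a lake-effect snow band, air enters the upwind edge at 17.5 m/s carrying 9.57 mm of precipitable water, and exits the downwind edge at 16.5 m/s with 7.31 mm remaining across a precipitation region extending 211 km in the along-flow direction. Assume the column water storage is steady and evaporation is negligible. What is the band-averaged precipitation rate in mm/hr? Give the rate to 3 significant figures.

R ≈ 0.800 mm/hr

Column moisture flux per unit crosswind length is F = V × PW.
Inflow: F_in = 17.5 × 9.57 = 167.475 mm·m/s
Outflow: F_out = 16.5 × 7.31 = 120.615 mm·m/s
Steady-state rate R = (F_in − F_out)/L = (167.475 − 120.615) / 211000 m = 2.221e-04 mm/s.
R = 2.221e-04 × 3600 = 0.800 mm/hr.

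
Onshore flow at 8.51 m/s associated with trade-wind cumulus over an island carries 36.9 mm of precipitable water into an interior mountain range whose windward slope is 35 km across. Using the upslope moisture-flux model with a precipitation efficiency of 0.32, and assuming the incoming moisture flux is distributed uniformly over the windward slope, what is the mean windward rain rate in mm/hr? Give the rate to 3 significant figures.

Incoming column moisture flux per unit ridge length: F = V × PW = 8.51 × 36.9 = 314.019 mm·m/s.
Spread over the 35 km slope with efficiency ε = 0.32: R = ε·F/W = 0.32 × 314.019 / 35000 m = 2.871e-03 mm/s.
R = 2.871e-03 × 3600 = 10.3 mm/hr.

R ≈ 10.3 mm/hr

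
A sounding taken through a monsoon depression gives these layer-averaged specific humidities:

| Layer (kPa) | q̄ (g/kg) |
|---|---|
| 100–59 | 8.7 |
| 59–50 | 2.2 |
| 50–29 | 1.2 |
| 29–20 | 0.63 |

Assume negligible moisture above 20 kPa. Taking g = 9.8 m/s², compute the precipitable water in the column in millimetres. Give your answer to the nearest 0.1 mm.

PW ≈ 41.6 mm

Precipitable water is the column-integrated vapour mass per unit area: PW = (1/g) Σ q̄ Δp, with q in kg/kg and Δp in Pa (1 kg/m² of water = 1 mm).
Layer 100–59 kPa: Δp = 410 hPa = 41000 Pa, q̄ = 0.0087 kg/kg → 0.0087 × 41000 / 9.8 = 36.40 mm
Layer 59–50 kPa: Δp = 90 hPa = 9000 Pa, q̄ = 0.0022 kg/kg → 0.0022 × 9000 / 9.8 = 2.02 mm
Layer 50–29 kPa: Δp = 210 hPa = 21000 Pa, q̄ = 0.0012 kg/kg → 0.0012 × 21000 / 9.8 = 2.57 mm
Layer 29–20 kPa: Δp = 90 hPa = 9000 Pa, q̄ = 0.00063 kg/kg → 0.00063 × 9000 / 9.8 = 0.58 mm
PW = 36.40 + 2.02 + 2.57 + 0.58 = 41.57 ≈ 41.6 mm.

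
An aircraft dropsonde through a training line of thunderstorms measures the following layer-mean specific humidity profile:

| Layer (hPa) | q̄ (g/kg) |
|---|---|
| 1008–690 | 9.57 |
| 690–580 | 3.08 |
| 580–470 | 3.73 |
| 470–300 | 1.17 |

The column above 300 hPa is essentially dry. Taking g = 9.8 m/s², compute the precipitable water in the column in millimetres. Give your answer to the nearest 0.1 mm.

Precipitable water is the column-integrated vapour mass per unit area: PW = (1/g) Σ q̄ Δp, with q in kg/kg and Δp in Pa (1 kg/m² of water = 1 mm).
Layer 1008–690 hPa: Δp = 318 hPa = 31800 Pa, q̄ = 0.00957 kg/kg → 0.00957 × 31800 / 9.8 = 31.05 mm
Layer 690–580 hPa: Δp = 110 hPa = 11000 Pa, q̄ = 0.00308 kg/kg → 0.00308 × 11000 / 9.8 = 3.46 mm
Layer 580–470 hPa: Δp = 110 hPa = 11000 Pa, q̄ = 0.00373 kg/kg → 0.00373 × 11000 / 9.8 = 4.19 mm
Layer 470–300 hPa: Δp = 170 hPa = 17000 Pa, q̄ = 0.00117 kg/kg → 0.00117 × 17000 / 9.8 = 2.03 mm
PW = 31.05 + 3.46 + 4.19 + 2.03 = 40.73 ≈ 40.7 mm.

PW ≈ 40.7 mm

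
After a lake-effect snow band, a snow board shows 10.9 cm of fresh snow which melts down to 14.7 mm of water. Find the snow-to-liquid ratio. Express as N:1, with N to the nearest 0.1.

Ratio = snow depth / SWE = 109 mm / 14.7 mm = 7.4, i.e. 7.4:1.

ratio ≈ 7.4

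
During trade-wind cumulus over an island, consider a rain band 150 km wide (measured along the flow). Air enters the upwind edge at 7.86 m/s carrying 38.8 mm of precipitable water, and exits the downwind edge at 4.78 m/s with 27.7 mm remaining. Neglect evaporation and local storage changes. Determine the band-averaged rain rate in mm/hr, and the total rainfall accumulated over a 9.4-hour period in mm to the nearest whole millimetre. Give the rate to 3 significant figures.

R ≈ 4.14 mm/hr; total ≈ 39 mm

Column moisture flux per unit crosswind length is F = V × PW.
Inflow: F_in = 7.86 × 38.8 = 304.968 mm·m/s
Outflow: F_out = 4.78 × 27.7 = 132.406 mm·m/s
Steady-state rate R = (F_in − F_out)/L = (304.968 − 132.406) / 150000 m = 1.150e-03 mm/s.
R = 1.150e-03 × 3600 = 4.14 mm/hr.
Over 9.4 h: total = 4.14 × 9.4 = 38.916 ≈ 39 mm.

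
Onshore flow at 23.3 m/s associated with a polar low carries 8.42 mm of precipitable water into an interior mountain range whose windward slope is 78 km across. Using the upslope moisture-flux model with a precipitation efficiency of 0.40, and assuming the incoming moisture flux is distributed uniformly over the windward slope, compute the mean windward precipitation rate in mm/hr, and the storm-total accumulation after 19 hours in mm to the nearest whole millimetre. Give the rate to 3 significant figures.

R ≈ 3.62 mm/hr; total ≈ 69 mm

Incoming column moisture flux per unit ridge length: F = V × PW = 23.3 × 8.42 = 196.186 mm·m/s.
Spread over the 78 km slope with efficiency ε = 0.40: R = ε·F/W = 0.40 × 196.186 / 78000 m = 1.006e-03 mm/s.
R = 1.006e-03 × 3600 = 3.62 mm/hr.
Over 19 h: total = 3.62 × 19 = 68.78 ≈ 69 mm.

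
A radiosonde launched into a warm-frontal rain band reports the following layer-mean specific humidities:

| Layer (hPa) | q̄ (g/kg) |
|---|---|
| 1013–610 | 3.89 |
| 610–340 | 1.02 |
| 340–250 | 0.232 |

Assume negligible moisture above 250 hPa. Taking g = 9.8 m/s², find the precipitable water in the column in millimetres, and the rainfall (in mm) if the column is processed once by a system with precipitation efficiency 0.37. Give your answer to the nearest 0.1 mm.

PW ≈ 19.0 mm; rainfall ≈ 7.0 mm

Precipitable water is the column-integrated vapour mass per unit area: PW = (1/g) Σ q̄ Δp, with q in kg/kg and Δp in Pa (1 kg/m² of water = 1 mm).
Layer 1013–610 hPa: Δp = 403 hPa = 40300 Pa, q̄ = 0.00389 kg/kg → 0.00389 × 40300 / 9.8 = 16.00 mm
Layer 610–340 hPa: Δp = 270 hPa = 27000 Pa, q̄ = 0.00102 kg/kg → 0.00102 × 27000 / 9.8 = 2.81 mm
Layer 340–250 hPa: Δp = 90 hPa = 9000 Pa, q̄ = 0.000232 kg/kg → 0.000232 × 9000 / 9.8 = 0.21 mm
PW = 16.00 + 2.81 + 0.21 = 19.02 ≈ 19.0 mm.
Rainfall = ε × PW = 0.37 × 19.0 = 7.0 mm.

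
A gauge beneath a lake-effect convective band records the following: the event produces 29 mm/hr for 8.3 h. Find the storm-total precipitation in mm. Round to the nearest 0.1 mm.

total ≈ 240.7 mm

Total = Σ Rᵢ Δtᵢ = 29 × 8.3
      = 240.7 = 240.7 mm.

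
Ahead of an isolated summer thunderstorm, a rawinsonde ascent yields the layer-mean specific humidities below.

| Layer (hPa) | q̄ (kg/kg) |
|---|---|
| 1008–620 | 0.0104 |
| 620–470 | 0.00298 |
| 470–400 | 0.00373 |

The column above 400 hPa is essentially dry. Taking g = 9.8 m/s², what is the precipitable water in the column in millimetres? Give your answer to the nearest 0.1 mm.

PW ≈ 48.4 mm

Precipitable water is the column-integrated vapour mass per unit area: PW = (1/g) Σ q̄ Δp, with q in kg/kg and Δp in Pa (1 kg/m² of water = 1 mm).
Layer 1008–620 hPa: Δp = 388 hPa = 38800 Pa, q̄ = 0.0104 kg/kg → 0.0104 × 38800 / 9.8 = 41.18 mm
Layer 620–470 hPa: Δp = 150 hPa = 15000 Pa, q̄ = 0.00298 kg/kg → 0.00298 × 15000 / 9.8 = 4.56 mm
Layer 470–400 hPa: Δp = 70 hPa = 7000 Pa, q̄ = 0.00373 kg/kg → 0.00373 × 7000 / 9.8 = 2.66 mm
PW = 41.18 + 4.56 + 2.66 = 48.40 ≈ 48.4 mm.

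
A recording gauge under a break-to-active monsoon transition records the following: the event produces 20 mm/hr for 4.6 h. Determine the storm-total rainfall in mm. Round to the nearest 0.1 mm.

Total = Σ Rᵢ Δtᵢ = 20 × 4.6
      = 92 = 92.0 mm.

total ≈ 92.0 mm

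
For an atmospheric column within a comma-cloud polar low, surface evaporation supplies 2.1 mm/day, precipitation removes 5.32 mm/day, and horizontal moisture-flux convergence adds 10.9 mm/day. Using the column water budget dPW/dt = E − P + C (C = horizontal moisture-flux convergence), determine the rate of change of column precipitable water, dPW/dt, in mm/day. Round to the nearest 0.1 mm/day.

dPW/dt ≈ 7.7 mm/day

dPW/dt = E − P + C = 2.1 − 5.32 + (10.9) = 7.7 mm/day.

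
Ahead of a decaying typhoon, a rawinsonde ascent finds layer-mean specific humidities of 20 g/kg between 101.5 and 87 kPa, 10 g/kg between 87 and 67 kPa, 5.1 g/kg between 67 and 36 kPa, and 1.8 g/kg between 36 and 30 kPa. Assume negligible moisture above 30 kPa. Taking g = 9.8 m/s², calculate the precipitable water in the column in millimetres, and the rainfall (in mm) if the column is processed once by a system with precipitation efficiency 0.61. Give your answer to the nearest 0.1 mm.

Precipitable water is the column-integrated vapour mass per unit area: PW = (1/g) Σ q̄ Δp, with q in kg/kg and Δp in Pa (1 kg/m² of water = 1 mm).
Layer 101.5–87 kPa: Δp = 145 hPa = 14500 Pa, q̄ = 0.02 kg/kg → 0.02 × 14500 / 9.8 = 29.59 mm
Layer 87–67 kPa: Δp = 200 hPa = 20000 Pa, q̄ = 0.01 kg/kg → 0.01 × 20000 / 9.8 = 20.41 mm
Layer 67–36 kPa: Δp = 310 hPa = 31000 Pa, q̄ = 0.0051 kg/kg → 0.0051 × 31000 / 9.8 = 16.13 mm
Layer 36–30 kPa: Δp = 60 hPa = 6000 Pa, q̄ = 0.0018 kg/kg → 0.0018 × 6000 / 9.8 = 1.10 mm
PW = 29.59 + 20.41 + 16.13 + 1.10 = 67.23 ≈ 67.2 mm.
Rainfall = ε × PW = 0.61 × 67.2 = 41.0 mm.

PW ≈ 67.2 mm; rainfall ≈ 41.0 mm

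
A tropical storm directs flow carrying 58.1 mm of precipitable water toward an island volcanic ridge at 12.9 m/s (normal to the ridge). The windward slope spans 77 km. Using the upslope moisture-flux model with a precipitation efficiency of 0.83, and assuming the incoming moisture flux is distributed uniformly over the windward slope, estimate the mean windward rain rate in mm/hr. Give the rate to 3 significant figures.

R ≈ 29.1 mm/hr

Incoming column moisture flux per unit ridge length: F = V × PW = 12.9 × 58.1 = 749.49 mm·m/s.
Spread over the 77 km slope with efficiency ε = 0.83: R = ε·F/W = 0.83 × 749.49 / 77000 m = 8.079e-03 mm/s.
R = 8.079e-03 × 3600 = 29.1 mm/hr.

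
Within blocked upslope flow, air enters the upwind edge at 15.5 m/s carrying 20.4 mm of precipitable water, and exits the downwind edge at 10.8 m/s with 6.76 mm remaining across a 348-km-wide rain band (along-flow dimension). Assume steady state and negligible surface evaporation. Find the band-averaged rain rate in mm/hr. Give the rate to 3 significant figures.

Column moisture flux per unit crosswind length is F = V × PW.
Inflow: F_in = 15.5 × 20.4 = 316.2 mm·m/s
Outflow: F_out = 10.8 × 6.76 = 73.008 mm·m/s
Steady-state rate R = (F_in − F_out)/L = (316.2 − 73.008) / 348000 m = 6.988e-04 mm/s.
R = 6.988e-04 × 3600 = 2.52 mm/hr.

R ≈ 2.52 mm/hr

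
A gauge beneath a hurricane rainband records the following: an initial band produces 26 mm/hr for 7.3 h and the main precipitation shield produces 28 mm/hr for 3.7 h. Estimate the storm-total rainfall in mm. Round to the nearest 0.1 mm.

Total = Σ Rᵢ Δtᵢ = 26 × 7.3 + 28 × 3.7
      = 189.8 + 103.6 = 293.4 mm.

total ≈ 293.4 mm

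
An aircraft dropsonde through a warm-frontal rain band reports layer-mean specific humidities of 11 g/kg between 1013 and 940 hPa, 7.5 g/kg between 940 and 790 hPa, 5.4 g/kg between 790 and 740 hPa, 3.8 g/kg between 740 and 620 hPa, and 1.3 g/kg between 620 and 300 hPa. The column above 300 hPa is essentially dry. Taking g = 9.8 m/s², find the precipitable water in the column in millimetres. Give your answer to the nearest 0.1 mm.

Precipitable water is the column-integrated vapour mass per unit area: PW = (1/g) Σ q̄ Δp, with q in kg/kg and Δp in Pa (1 kg/m² of water = 1 mm).
Layer 1013–940 hPa: Δp = 73 hPa = 7300 Pa, q̄ = 0.011 kg/kg → 0.011 × 7300 / 9.8 = 8.19 mm
Layer 940–790 hPa: Δp = 150 hPa = 15000 Pa, q̄ = 0.0075 kg/kg → 0.0075 × 15000 / 9.8 = 11.48 mm
Layer 790–740 hPa: Δp = 50 hPa = 5000 Pa, q̄ = 0.0054 kg/kg → 0.0054 × 5000 / 9.8 = 2.76 mm
Layer 740–620 hPa: Δp = 120 hPa = 12000 Pa, q̄ = 0.0038 kg/kg → 0.0038 × 12000 / 9.8 = 4.65 mm
Layer 620–300 hPa: Δp = 320 hPa = 32000 Pa, q̄ = 0.0013 kg/kg → 0.0013 × 32000 / 9.8 = 4.24 mm
PW = 8.19 + 11.48 + 2.76 + 4.65 + 4.24 = 31.32 ≈ 31.3 mm.

PW ≈ 31.3 mm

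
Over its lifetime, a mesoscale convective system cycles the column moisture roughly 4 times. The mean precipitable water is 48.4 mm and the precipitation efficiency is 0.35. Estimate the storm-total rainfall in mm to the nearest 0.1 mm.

Each cycle deposits ε × PW = 0.35 × 48.4 = 16.94 mm.
Over 4 cycles: 4 × 16.94 = 67.8 mm.

rainfall ≈ 67.8 mm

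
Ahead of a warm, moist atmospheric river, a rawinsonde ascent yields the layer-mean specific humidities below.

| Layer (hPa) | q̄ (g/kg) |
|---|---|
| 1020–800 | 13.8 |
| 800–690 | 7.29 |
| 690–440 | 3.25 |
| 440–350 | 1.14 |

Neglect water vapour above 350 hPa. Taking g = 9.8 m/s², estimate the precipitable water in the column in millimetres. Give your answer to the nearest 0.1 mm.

PW ≈ 48.5 mm

Precipitable water is the column-integrated vapour mass per unit area: PW = (1/g) Σ q̄ Δp, with q in kg/kg and Δp in Pa (1 kg/m² of water = 1 mm).
Layer 1020–800 hPa: Δp = 220 hPa = 22000 Pa, q̄ = 0.0138 kg/kg → 0.0138 × 22000 / 9.8 = 30.98 mm
Layer 800–690 hPa: Δp = 110 hPa = 11000 Pa, q̄ = 0.00729 kg/kg → 0.00729 × 11000 / 9.8 = 8.18 mm
Layer 690–440 hPa: Δp = 250 hPa = 25000 Pa, q̄ = 0.00325 kg/kg → 0.00325 × 25000 / 9.8 = 8.29 mm
Layer 440–350 hPa: Δp = 90 hPa = 9000 Pa, q̄ = 0.00114 kg/kg → 0.00114 × 9000 / 9.8 = 1.05 mm
PW = 30.98 + 8.18 + 8.29 + 1.05 = 48.50 ≈ 48.5 mm.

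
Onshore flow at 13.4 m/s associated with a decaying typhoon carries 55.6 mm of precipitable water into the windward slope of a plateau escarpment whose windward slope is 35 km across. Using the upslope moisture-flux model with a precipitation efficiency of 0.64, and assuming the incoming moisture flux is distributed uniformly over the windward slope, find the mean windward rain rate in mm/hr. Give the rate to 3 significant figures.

Incoming column moisture flux per unit ridge length: F = V × PW = 13.4 × 55.6 = 745.04 mm·m/s.
Spread over the 35 km slope with efficiency ε = 0.64: R = ε·F/W = 0.64 × 745.04 / 35000 m = 1.362e-02 mm/s.
R = 1.362e-02 × 3600 = 49.0 mm/hr.

R ≈ 49.0 mm/hr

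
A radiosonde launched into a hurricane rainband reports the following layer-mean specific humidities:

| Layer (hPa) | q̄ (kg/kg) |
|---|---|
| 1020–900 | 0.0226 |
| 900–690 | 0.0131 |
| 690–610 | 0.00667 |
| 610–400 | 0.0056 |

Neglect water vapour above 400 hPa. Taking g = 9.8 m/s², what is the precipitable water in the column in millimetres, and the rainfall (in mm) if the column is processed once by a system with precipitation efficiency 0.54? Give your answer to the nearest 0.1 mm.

PW ≈ 73.2 mm; rainfall ≈ 39.5 mm

Precipitable water is the column-integrated vapour mass per unit area: PW = (1/g) Σ q̄ Δp, with q in kg/kg and Δp in Pa (1 kg/m² of water = 1 mm).
Layer 1020–900 hPa: Δp = 120 hPa = 12000 Pa, q̄ = 0.0226 kg/kg → 0.0226 × 12000 / 9.8 = 27.67 mm
Layer 900–690 hPa: Δp = 210 hPa = 21000 Pa, q̄ = 0.0131 kg/kg → 0.0131 × 21000 / 9.8 = 28.07 mm
Layer 690–610 hPa: Δp = 80 hPa = 8000 Pa, q̄ = 0.00667 kg/kg → 0.00667 × 8000 / 9.8 = 5.44 mm
Layer 610–400 hPa: Δp = 210 hPa = 21000 Pa, q̄ = 0.0056 kg/kg → 0.0056 × 21000 / 9.8 = 12.00 mm
PW = 27.67 + 28.07 + 5.44 + 12.00 = 73.18 ≈ 73.2 mm.
Rainfall = ε × PW = 0.54 × 73.2 = 39.5 mm.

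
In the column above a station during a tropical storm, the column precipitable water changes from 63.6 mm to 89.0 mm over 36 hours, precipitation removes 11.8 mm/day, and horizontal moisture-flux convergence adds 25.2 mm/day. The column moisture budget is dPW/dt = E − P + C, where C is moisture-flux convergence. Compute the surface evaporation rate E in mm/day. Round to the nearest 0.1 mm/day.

E ≈ 3.5 mm/day

dPW/dt = (89.0 − 63.6) mm / (36/24 day) = +16.933 mm/day.
E = dPW/dt + P − C = (+16.933) + 11.8 − (25.2) = 3.5 mm/day.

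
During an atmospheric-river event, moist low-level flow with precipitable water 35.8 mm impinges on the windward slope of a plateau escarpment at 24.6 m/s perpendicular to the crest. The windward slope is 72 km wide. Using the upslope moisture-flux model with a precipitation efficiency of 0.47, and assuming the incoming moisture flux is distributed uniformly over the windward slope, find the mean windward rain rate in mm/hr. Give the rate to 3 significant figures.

R ≈ 20.7 mm/hr

Incoming column moisture flux per unit ridge length: F = V × PW = 24.6 × 35.8 = 880.68 mm·m/s.
Spread over the 72 km slope with efficiency ε = 0.47: R = ε·F/W = 0.47 × 880.68 / 72000 m = 5.749e-03 mm/s.
R = 5.749e-03 × 3600 = 20.7 mm/hr.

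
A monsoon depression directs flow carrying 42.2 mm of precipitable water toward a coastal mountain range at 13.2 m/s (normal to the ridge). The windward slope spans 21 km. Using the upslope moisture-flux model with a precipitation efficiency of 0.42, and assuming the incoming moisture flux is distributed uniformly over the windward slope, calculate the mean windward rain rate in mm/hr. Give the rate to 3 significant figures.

Incoming column moisture flux per unit ridge length: F = V × PW = 13.2 × 42.2 = 557.04 mm·m/s.
Spread over the 21 km slope with efficiency ε = 0.42: R = ε·F/W = 0.42 × 557.04 / 21000 m = 1.114e-02 mm/s.
R = 1.114e-02 × 3600 = 40.1 mm/hr.

R ≈ 40.1 mm/hr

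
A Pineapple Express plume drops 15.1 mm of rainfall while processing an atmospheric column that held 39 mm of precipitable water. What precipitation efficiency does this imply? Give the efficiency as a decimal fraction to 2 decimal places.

ε ≈ 0.39

ε = rainfall / PW = 15.1 / 39 = 0.39.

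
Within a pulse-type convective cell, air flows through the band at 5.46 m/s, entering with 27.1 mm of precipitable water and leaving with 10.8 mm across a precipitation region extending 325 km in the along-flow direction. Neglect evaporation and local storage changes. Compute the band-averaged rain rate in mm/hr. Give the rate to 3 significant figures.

R ≈ 0.986 mm/hr

Column moisture flux per unit crosswind length is F = V × PW.
Inflow: F_in = 5.46 × 27.1 = 147.966 mm·m/s
Outflow: F_out = 5.46 × 10.8 = 58.968 mm·m/s
Steady-state rate R = (F_in − F_out)/L = (147.966 − 58.968) / 325000 m = 2.738e-04 mm/s.
R = 2.738e-04 × 3600 = 0.986 mm/hr.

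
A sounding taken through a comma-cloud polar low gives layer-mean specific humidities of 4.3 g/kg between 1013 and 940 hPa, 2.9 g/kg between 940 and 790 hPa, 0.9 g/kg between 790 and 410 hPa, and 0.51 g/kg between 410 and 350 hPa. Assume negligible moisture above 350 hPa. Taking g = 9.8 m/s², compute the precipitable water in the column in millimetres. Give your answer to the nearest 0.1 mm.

PW ≈ 11.4 mm

Precipitable water is the column-integrated vapour mass per unit area: PW = (1/g) Σ q̄ Δp, with q in kg/kg and Δp in Pa (1 kg/m² of water = 1 mm).
Layer 1013–940 hPa: Δp = 73 hPa = 7300 Pa, q̄ = 0.0043 kg/kg → 0.0043 × 7300 / 9.8 = 3.20 mm
Layer 940–790 hPa: Δp = 150 hPa = 15000 Pa, q̄ = 0.0029 kg/kg → 0.0029 × 15000 / 9.8 = 4.44 mm
Layer 790–410 hPa: Δp = 380 hPa = 38000 Pa, q̄ = 0.0009 kg/kg → 0.0009 × 38000 / 9.8 = 3.49 mm
Layer 410–350 hPa: Δp = 60 hPa = 6000 Pa, q̄ = 0.00051 kg/kg → 0.00051 × 6000 / 9.8 = 0.31 mm
PW = 3.20 + 4.44 + 3.49 + 0.31 = 11.44 ≈ 11.4 mm.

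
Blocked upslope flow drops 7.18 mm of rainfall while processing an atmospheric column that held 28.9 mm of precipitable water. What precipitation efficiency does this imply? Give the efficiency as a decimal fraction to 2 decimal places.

ε = rainfall / PW = 7.18 / 28.9 = 0.25.

ε ≈ 0.25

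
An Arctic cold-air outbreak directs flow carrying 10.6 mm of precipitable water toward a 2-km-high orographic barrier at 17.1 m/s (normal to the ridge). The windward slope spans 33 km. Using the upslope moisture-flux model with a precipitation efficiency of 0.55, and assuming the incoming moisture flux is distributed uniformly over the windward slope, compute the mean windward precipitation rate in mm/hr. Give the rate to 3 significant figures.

Incoming column moisture flux per unit ridge length: F = V × PW = 17.1 × 10.6 = 181.26 mm·m/s.
Spread over the 33 km slope with efficiency ε = 0.55: R = ε·F/W = 0.55 × 181.26 / 33000 m = 3.021e-03 mm/s.
R = 3.021e-03 × 3600 = 10.9 mm/hr.

R ≈ 10.9 mm/hr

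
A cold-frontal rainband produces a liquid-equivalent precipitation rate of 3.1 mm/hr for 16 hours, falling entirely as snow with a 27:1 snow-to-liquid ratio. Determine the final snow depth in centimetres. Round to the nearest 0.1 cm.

snow depth ≈ 133.9 cm

Liquid-equivalent depth = 3.1 × 16 = 49.6 mm.
Snow depth = 49.6 mm × 27 = 1339.2 mm = 133.9 cm.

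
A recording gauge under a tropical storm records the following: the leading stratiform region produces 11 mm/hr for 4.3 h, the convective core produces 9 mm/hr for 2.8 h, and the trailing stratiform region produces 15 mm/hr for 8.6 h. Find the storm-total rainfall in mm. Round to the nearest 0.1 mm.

Total = Σ Rᵢ Δtᵢ = 11 × 4.3 + 9 × 2.8 + 15 × 8.6
      = 47.3 + 25.2 + 129 = 201.5 mm.

total ≈ 201.5 mm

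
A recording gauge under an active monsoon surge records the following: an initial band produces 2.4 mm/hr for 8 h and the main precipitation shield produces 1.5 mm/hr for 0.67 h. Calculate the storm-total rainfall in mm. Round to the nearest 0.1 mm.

total ≈ 20.2 mm

Total = Σ Rᵢ Δtᵢ = 2.4 × 8 + 1.5 × 0.67
      = 19.2 + 1.005 = 20.2 mm.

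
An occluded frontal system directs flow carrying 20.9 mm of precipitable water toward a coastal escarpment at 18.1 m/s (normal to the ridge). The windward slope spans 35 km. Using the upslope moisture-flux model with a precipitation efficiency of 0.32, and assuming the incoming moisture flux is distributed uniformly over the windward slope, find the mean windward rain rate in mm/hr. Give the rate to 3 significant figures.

R ≈ 12.5 mm/hr

Incoming column moisture flux per unit ridge length: F = V × PW = 18.1 × 20.9 = 378.29 mm·m/s.
Spread over the 35 km slope with efficiency ε = 0.32: R = ε·F/W = 0.32 × 378.29 / 35000 m = 3.459e-03 mm/s.
R = 3.459e-03 × 3600 = 12.5 mm/hr.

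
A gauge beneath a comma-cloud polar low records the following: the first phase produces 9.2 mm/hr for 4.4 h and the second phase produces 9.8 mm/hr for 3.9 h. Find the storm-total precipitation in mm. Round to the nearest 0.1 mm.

total ≈ 78.7 mm

Total = Σ Rᵢ Δtᵢ = 9.2 × 4.4 + 9.8 × 3.9
      = 40.48 + 38.22 = 78.7 mm.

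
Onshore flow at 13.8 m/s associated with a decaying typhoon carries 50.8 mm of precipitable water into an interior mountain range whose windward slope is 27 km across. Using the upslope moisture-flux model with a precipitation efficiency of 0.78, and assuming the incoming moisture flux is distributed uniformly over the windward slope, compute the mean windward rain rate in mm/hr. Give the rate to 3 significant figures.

R ≈ 72.9 mm/hr

Incoming column moisture flux per unit ridge length: F = V × PW = 13.8 × 50.8 = 701.04 mm·m/s.
Spread over the 27 km slope with efficiency ε = 0.78: R = ε·F/W = 0.78 × 701.04 / 27000 m = 2.025e-02 mm/s.
R = 2.025e-02 × 3600 = 72.9 mm/hr.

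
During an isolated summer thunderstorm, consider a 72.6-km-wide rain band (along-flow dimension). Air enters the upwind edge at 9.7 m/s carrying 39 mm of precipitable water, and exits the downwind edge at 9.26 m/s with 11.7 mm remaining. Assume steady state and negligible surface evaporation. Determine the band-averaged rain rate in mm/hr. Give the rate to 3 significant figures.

Column moisture flux per unit crosswind length is F = V × PW.
Inflow: F_in = 9.7 × 39 = 378.3 mm·m/s
Outflow: F_out = 9.26 × 11.7 = 108.342 mm·m/s
Steady-state rate R = (F_in − F_out)/L = (378.3 − 108.342) / 72600 m = 3.718e-03 mm/s.
R = 3.718e-03 × 3600 = 13.4 mm/hr.

R ≈ 13.4 mm/hr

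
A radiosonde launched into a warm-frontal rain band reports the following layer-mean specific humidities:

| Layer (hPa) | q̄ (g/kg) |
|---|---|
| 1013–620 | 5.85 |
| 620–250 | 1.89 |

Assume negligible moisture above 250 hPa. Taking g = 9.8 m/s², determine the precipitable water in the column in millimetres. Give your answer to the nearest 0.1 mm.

Precipitable water is the column-integrated vapour mass per unit area: PW = (1/g) Σ q̄ Δp, with q in kg/kg and Δp in Pa (1 kg/m² of water = 1 mm).
Layer 1013–620 hPa: Δp = 393 hPa = 39300 Pa, q̄ = 0.00585 kg/kg → 0.00585 × 39300 / 9.8 = 23.46 mm
Layer 620–250 hPa: Δp = 370 hPa = 37000 Pa, q̄ = 0.00189 kg/kg → 0.00189 × 37000 / 9.8 = 7.14 mm
PW = 23.46 + 7.14 = 30.60 ≈ 30.6 mm.

PW ≈ 30.6 mm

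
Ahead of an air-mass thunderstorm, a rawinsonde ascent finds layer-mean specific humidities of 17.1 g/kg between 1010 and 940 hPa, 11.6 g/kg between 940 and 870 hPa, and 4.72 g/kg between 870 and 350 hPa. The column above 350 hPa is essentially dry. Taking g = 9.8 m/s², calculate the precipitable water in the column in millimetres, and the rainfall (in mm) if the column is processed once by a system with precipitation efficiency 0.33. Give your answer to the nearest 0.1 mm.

PW ≈ 45.5 mm; rainfall ≈ 15.0 mm

Precipitable water is the column-integrated vapour mass per unit area: PW = (1/g) Σ q̄ Δp, with q in kg/kg and Δp in Pa (1 kg/m² of water = 1 mm).
Layer 1010–940 hPa: Δp = 70 hPa = 7000 Pa, q̄ = 0.0171 kg/kg → 0.0171 × 7000 / 9.8 = 12.21 mm
Layer 940–870 hPa: Δp = 70 hPa = 7000 Pa, q̄ = 0.0116 kg/kg → 0.0116 × 7000 / 9.8 = 8.29 mm
Layer 870–350 hPa: Δp = 520 hPa = 52000 Pa, q̄ = 0.00472 kg/kg → 0.00472 × 52000 / 9.8 = 25.04 mm
PW = 12.21 + 8.29 + 25.04 = 45.54 ≈ 45.5 mm.
Rainfall = ε × PW = 0.33 × 45.5 = 15.0 mm.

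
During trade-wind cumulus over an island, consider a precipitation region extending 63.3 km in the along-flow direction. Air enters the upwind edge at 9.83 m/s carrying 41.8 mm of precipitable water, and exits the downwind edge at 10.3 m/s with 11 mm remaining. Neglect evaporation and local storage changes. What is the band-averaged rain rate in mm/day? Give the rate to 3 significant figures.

R ≈ 406 mm/day

Column moisture flux per unit crosswind length is F = V × PW.
Inflow: F_in = 9.83 × 41.8 = 410.894 mm·m/s
Outflow: F_out = 10.3 × 11 = 113.3 mm·m/s
Steady-state rate R = (F_in − F_out)/L = (410.894 − 113.3) / 63300 m = 4.701e-03 mm/s.
R = 4.701e-03 × 3600 × 24 = 406 mm/day.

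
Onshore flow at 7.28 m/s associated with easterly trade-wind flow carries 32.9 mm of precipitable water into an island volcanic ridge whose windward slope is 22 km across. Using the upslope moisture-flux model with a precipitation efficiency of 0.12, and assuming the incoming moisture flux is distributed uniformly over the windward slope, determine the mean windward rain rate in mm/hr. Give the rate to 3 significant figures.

R ≈ 4.70 mm/hr

Incoming column moisture flux per unit ridge length: F = V × PW = 7.28 × 32.9 = 239.512 mm·m/s.
Spread over the 22 km slope with efficiency ε = 0.12: R = ε·F/W = 0.12 × 239.512 / 22000 m = 1.306e-03 mm/s.
R = 1.306e-03 × 3600 = 4.70 mm/hr.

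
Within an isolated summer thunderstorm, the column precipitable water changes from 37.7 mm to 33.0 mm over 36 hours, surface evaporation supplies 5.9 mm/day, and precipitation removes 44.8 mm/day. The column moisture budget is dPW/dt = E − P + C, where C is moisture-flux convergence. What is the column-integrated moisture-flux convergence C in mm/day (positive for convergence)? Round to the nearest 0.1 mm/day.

C ≈ 35.8 mm/day

dPW/dt = (33.0 − 37.7) mm / (36/24 day) = -3.133 mm/day.
C = dPW/dt − E + P = (-3.133) − 5.9 + 44.8 = 35.8 mm/day.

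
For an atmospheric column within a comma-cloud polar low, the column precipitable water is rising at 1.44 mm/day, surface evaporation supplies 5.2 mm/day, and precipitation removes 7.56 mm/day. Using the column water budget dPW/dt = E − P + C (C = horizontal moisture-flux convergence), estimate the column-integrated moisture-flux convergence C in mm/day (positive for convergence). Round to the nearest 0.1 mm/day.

dPW/dt = +1.44 mm/day.
C = dPW/dt − E + P = (+1.44) − 5.2 + 7.56 = 3.8 mm/day.

C ≈ 3.8 mm/day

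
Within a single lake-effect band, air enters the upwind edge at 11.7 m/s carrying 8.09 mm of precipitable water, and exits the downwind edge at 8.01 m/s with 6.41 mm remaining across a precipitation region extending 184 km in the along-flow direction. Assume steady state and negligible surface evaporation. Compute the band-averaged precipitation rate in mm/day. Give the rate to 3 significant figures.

Column moisture flux per unit crosswind length is F = V × PW.
Inflow: F_in = 11.7 × 8.09 = 94.653 mm·m/s
Outflow: F_out = 8.01 × 6.41 = 51.3441 mm·m/s
Steady-state rate R = (F_in − F_out)/L = (94.653 − 51.3441) / 184000 m = 2.354e-04 mm/s.
R = 2.354e-04 × 3600 × 24 = 20.3 mm/day.

R ≈ 20.3 mm/day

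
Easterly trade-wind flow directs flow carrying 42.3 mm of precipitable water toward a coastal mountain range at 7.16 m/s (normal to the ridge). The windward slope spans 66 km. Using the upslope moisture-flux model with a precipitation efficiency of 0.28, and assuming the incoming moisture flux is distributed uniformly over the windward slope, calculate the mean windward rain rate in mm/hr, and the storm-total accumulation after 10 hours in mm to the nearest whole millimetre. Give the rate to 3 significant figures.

Incoming column moisture flux per unit ridge length: F = V × PW = 7.16 × 42.3 = 302.868 mm·m/s.
Spread over the 66 km slope with efficiency ε = 0.28: R = ε·F/W = 0.28 × 302.868 / 66000 m = 1.285e-03 mm/s.
R = 1.285e-03 × 3600 = 4.63 mm/hr.
Over 10 h: total = 4.63 × 10 = 46.3 ≈ 46 mm.

R ≈ 4.63 mm/hr; total ≈ 46 mm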